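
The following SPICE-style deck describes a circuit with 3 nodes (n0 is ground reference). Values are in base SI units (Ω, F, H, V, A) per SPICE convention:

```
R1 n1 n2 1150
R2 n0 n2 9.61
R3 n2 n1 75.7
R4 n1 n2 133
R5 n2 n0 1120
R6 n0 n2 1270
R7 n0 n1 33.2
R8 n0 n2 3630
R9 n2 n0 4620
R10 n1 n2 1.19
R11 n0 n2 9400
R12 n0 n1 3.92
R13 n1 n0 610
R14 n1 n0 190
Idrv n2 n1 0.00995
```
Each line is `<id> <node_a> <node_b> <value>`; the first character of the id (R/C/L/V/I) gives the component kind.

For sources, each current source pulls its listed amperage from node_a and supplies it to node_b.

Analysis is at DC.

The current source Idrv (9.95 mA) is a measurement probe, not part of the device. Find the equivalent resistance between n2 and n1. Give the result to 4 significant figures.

Element admittances at DC:
  Y(R1) = 0.0008696 S between n1,n2
  Y(R2) = 0.1041 S between n0,n2
  Y(R3) = 0.01321 S between n2,n1
  Y(R4) = 0.007519 S between n1,n2
  Y(R5) = 0.0008929 S between n2,n0
  Y(R6) = 0.0007874 S between n0,n2
  Y(R7) = 0.03012 S between n0,n1
  Y(R8) = 0.0002755 S between n0,n2
  Y(R9) = 0.0002165 S between n2,n0
  Y(R10) = 0.8403 S between n1,n2
  Y(R11) = 0.0001064 S between n0,n2
  Y(R12) = 0.2551 S between n0,n1
  Y(R13) = 0.001639 S between n1,n0
  Y(R14) = 0.005263 S between n1,n0
  Idrv: injects 0.00995 A into n1 (from n2)
Assemble and solve the 2×2 MNA system:
  V(n1)=0.002825  V(n2)=-0.007761

R_eq = 1.064 Ω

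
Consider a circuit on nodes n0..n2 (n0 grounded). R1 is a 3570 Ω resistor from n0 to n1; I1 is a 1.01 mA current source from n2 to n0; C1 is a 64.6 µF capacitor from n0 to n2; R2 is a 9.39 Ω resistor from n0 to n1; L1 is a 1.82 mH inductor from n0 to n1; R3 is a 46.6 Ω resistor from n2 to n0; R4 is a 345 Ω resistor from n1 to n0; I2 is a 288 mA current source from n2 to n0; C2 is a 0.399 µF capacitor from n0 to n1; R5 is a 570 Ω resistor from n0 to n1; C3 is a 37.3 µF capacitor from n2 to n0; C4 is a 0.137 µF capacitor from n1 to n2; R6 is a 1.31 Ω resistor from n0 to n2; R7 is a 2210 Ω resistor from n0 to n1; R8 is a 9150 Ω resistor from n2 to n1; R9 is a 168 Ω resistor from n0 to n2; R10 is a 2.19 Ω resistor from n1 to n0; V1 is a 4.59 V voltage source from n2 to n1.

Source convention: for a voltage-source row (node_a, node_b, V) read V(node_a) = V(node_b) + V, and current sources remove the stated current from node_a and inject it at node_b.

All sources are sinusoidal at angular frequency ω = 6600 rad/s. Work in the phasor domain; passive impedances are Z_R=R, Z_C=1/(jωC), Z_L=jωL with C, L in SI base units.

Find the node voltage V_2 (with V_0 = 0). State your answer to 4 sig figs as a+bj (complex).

Apply KCL at each of the 2 non-ground nodes and solve the resulting linear system.
Node n1: branches {R1, R2, L1, R4, C2, R5, C4, R7, R8, R10, V1} → V_1 = -3.255-0.8537j
Node n2: branches {I1, C1, R3, I2, C3, C4, R6, R8, R9, V1} → V_2 = 1.335-0.8537j
Source currents: i(V1)=-1.920-0.2271j

1.335-0.8537j V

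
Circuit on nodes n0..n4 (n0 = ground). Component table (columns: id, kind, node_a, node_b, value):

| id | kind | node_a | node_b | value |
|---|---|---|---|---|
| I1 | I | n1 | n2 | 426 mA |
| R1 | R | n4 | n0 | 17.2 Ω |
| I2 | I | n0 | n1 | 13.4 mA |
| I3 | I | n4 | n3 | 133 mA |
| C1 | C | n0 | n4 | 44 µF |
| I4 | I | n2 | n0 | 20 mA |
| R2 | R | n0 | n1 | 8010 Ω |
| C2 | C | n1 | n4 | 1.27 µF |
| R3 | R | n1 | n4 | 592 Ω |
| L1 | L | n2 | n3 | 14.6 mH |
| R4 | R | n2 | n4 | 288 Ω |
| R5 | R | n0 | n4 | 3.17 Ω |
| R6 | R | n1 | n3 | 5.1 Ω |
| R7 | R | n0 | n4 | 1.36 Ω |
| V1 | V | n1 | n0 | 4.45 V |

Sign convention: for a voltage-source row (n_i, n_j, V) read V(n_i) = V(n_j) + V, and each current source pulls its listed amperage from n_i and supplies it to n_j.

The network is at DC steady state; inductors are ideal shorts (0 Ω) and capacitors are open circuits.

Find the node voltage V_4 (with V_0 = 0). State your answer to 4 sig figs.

Apply KCL at each of the 4 non-ground nodes and solve the resulting linear system.
Node n1: branches {I1, I2, R2, C2, R3, R6, V1} → V_1 = 4.450
Node n2: branches {I1, I4, L1, R4} → V_2 = 7.072
Node n3: branches {I3, L1, R6} → V_3 = 7.072
Node n4: branches {R1, I3, C1, C2, R3, R4, R5, R7} → V_4 = -0.09059
Source currents: i(L1)=0.3811, i(V1)=0.09330

-0.09059 V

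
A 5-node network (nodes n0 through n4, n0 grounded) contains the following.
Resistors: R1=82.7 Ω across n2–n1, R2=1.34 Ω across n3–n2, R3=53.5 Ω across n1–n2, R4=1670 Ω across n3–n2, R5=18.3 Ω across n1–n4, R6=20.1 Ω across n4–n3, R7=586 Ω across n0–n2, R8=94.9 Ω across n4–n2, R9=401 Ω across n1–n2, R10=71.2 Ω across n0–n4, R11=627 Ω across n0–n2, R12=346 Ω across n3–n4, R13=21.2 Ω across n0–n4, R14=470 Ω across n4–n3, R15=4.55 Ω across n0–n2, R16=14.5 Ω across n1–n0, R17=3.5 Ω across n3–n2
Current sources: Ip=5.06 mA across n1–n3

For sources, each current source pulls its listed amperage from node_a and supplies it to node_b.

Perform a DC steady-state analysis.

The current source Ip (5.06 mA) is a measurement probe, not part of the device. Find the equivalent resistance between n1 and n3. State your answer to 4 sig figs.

R_eq = 9.144 Ω

Apply KCL at each of the 4 non-ground nodes and solve the resulting linear system.
Node n1: branches {R1, R3, R5, R9, R16, Ip} → V_1 = -0.03146
Node n2: branches {R1, R2, R3, R4, R7, R8, R9, R11, R15, R17} → V_2 = 0.01093
Node n3: branches {R2, R4, R6, R12, R14, R17, Ip} → V_3 = 0.01481
Node n4: branches {R5, R6, R8, R10, R12, R13, R14} → V_4 = -0.004376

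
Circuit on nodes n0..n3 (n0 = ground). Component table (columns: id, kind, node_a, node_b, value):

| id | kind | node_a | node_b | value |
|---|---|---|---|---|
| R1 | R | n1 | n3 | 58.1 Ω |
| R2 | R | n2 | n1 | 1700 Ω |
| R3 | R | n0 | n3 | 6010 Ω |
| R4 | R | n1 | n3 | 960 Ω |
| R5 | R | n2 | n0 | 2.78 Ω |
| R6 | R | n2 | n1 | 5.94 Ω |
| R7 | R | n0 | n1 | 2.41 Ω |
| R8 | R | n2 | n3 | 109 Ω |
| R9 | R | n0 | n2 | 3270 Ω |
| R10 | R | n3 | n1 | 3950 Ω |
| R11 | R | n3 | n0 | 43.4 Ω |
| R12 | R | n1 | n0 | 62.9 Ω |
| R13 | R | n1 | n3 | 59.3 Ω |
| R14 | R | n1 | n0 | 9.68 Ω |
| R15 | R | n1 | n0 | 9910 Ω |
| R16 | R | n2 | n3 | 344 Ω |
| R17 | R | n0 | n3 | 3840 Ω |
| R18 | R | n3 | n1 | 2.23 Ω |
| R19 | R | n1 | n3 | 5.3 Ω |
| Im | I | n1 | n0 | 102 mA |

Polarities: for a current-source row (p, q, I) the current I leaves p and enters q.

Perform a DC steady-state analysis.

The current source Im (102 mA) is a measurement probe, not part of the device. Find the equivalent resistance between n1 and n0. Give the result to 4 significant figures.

R_eq = 1.478 Ω

Apply KCL at each of the 3 non-ground nodes and solve the resulting linear system.
Node n1: branches {R1, R2, R4, R6, R7, R10, R12, R13, R14, R15, R18, R19, Im} → V_1 = -0.1507
Node n2: branches {R2, R5, R6, R8, R9, R16} → V_2 = -0.05028
Node n3: branches {R1, R3, R4, R8, R10, R11, R13, R16, R17, R18, R19} → V_3 = -0.1440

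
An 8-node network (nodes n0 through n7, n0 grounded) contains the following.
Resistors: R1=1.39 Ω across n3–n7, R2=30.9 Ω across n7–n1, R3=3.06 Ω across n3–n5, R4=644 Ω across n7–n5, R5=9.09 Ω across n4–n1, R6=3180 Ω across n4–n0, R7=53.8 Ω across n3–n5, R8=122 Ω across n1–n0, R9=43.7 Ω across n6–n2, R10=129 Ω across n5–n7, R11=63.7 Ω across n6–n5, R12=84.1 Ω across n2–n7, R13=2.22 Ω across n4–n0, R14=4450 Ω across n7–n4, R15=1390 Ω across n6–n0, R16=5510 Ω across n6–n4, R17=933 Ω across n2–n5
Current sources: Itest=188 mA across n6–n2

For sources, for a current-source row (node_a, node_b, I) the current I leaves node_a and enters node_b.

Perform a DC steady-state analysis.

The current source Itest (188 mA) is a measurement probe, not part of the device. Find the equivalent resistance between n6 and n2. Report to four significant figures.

MNA unknowns: 7 node voltages V₁..V_7
R1: Y=0.7194 on G[3,7]
R2: Y=0.03236 on G[7,1]
R3: Y=0.3268 on G[3,5]
R4: Y=0.001553 on G[7,5]
R5: Y=0.1100 on G[4,1]
R6: Y=0.0003145 on G[4,0]
R7: Y=0.01859 on G[3,5]
R8: Y=0.008197 on G[1,0]
R9: Y=0.02288 on G[6,2]
R10: Y=0.007752 on G[5,7]
R11: Y=0.01570 on G[6,5]
R12: Y=0.01189 on G[2,7]
R13: Y=0.4505 on G[4,0]
R14: Y=0.0002247 on G[7,4]
R15: Y=0.0007194 on G[6,0]
R16: Y=0.0001815 on G[6,4]
R17: Y=0.001072 on G[2,5]
Itest: z[6]−=0.188, z[2]+=0.188
solve → V1=0.02437, V2=3.527, V3=0.04885, V4=0.003931, V5=-0.05772, V6=-2.741, V7=0.1000

R_eq = 33.34 Ω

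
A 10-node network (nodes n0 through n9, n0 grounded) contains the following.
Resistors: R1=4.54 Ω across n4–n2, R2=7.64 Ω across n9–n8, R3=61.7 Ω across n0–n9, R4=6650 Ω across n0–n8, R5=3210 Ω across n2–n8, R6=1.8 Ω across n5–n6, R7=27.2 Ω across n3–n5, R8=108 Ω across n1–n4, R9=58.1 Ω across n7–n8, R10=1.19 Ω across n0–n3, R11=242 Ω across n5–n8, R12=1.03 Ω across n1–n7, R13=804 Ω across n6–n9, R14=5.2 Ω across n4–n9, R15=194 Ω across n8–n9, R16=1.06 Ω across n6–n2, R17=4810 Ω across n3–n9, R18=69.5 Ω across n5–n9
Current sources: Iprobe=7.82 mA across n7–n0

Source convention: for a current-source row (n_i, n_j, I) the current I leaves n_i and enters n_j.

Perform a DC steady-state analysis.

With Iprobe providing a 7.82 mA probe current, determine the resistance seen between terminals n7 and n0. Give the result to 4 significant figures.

R_eq = 62.85 Ω

MNA unknowns: 9 node voltages V₁..V_9
R1: Y=0.2203 on G[4,2]
R2: Y=0.1309 on G[9,8]
R3: Y=0.01621 on G[0,9]
R4: Y=0.0001504 on G[0,8]
R5: Y=0.0003115 on G[2,8]
R6: Y=0.5556 on G[5,6]
R7: Y=0.03676 on G[3,5]
R8: Y=0.009259 on G[1,4]
R9: Y=0.01721 on G[7,8]
R10: Y=0.8403 on G[0,3]
R11: Y=0.004132 on G[5,8]
R12: Y=0.9709 on G[1,7]
R13: Y=0.001244 on G[6,9]
R14: Y=0.1923 on G[4,9]
R15: Y=0.005155 on G[8,9]
R16: Y=0.9434 on G[6,2]
R17: Y=0.0002079 on G[3,9]
R18: Y=0.01439 on G[5,9]
Iprobe: z[7]−=0.00782, z[0]+=0.00782
solve → V1=-0.4884, V2=-0.1512, V3=-0.005887, V4=-0.1696, V5=-0.1395, V6=-0.1469, V7=-0.4915, V8=-0.2087, V9=-0.1753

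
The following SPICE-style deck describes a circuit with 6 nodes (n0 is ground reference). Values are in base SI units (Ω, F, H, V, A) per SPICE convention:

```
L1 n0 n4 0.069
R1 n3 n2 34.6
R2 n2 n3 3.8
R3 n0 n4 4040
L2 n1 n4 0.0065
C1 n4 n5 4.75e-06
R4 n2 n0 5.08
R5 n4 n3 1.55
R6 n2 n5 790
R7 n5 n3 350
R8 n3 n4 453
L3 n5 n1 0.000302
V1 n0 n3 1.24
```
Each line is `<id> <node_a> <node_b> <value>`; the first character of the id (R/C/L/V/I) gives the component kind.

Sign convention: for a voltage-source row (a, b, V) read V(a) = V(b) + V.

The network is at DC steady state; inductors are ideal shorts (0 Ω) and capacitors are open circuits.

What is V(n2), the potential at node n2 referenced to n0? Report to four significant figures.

-0.7388 V

Element admittances at DC:
  L1: short n0↔n4 (DC inductor)
  Y(R1) = 0.02890 S between n3,n2
  Y(R2) = 0.2632 S between n2,n3
  Y(R3) = 0.0002475 S between n0,n4
  L2: short n1↔n4 (DC inductor)
  Y(C1) = 0.000 S between n4,n5
  Y(R4) = 0.1969 S between n2,n0
  Y(R5) = 0.6452 S between n4,n3
  Y(R6) = 0.001266 S between n2,n5
  Y(R7) = 0.002857 S between n5,n3
  Y(R8) = 0.002208 S between n3,n4
  L3: short n5↔n1 (DC inductor)
  V1: constraint V(n0)−V(n3) = 1.24
Assemble and solve the 9×9 MNA system:
  V(n1)=0.000  V(n2)=-0.7388  V(n3)=-1.240  V(n4)=0.000  V(n5)=0.000
  i(L1)=0.8072  i(L2)=-0.004478  i(L3)=-0.004478  i(V1)=-0.9527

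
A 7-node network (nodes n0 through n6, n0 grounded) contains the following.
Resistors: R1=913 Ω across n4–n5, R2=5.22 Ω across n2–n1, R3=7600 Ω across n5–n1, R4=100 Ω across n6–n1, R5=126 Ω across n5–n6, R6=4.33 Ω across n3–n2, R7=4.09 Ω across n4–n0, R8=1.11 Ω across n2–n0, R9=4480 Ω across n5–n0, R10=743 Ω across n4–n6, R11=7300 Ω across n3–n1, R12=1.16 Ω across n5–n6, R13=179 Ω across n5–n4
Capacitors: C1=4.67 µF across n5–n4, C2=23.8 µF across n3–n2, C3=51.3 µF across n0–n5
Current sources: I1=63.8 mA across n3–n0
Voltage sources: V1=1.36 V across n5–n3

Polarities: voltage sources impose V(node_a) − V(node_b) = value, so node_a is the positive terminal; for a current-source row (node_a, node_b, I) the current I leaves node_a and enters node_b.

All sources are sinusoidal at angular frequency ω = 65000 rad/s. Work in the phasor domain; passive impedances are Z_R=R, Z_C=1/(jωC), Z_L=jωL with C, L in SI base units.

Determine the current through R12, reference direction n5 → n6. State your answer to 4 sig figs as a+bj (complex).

0.008842+0.003583j A

Apply KCL at each of the 6 non-ground nodes and solve the resulting linear system.
Node n1: branches {R2, R3, R4, R11} → V_1 = -0.7456-0.5679j
Node n2: branches {R2, R6, R8, C2} → V_2 = -0.7927-0.5884j
Node n3: branches {R6, C2, I1, R11, V1} → V_3 = -1.199-0.1815j
Node n4: branches {R1, R7, C1, R10, R13} → V_4 = 0.1839-0.03281j
Node n5: branches {R1, R3, R5, C1, R9, R12, C3, R13, V1} → V_5 = 0.1614-0.1815j
Node n6: branches {R4, R5, R10, R12} → V_6 = 0.1511-0.1857j
Source currents: i(V1)=-0.6594-0.5340j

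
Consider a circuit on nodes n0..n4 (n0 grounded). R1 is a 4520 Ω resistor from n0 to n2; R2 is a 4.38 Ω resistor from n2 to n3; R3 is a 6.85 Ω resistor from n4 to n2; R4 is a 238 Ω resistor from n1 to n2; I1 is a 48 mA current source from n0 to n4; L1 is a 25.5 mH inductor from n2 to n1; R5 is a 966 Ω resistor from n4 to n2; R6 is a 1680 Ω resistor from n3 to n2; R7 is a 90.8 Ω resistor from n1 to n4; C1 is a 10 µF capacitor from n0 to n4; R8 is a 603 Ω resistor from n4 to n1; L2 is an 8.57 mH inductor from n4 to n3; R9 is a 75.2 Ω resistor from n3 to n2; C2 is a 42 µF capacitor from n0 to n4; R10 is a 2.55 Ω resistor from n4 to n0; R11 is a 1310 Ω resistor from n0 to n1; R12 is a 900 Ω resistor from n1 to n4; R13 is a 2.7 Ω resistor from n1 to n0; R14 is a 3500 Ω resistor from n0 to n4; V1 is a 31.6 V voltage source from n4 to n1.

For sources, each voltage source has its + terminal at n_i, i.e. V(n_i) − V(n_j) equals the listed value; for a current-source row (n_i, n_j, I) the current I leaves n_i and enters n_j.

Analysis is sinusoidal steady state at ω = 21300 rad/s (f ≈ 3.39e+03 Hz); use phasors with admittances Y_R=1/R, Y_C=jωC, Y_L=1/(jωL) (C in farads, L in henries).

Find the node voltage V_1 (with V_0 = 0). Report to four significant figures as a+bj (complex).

Element admittances at ω=21300 rad/s:
  Y(R1) = 0.0002212+0.000j S between n0,n2
  Y(R2) = 0.2283+0.000j S between n2,n3
  Y(R3) = 0.1460+0.000j S between n4,n2
  Y(R4) = 0.004202+0.000j S between n1,n2
  I1: injects 0.048 A into n4 (from n0)
  Y(L1) = 0.000-0.001841j S between n2,n1
  Y(R5) = 0.001035+0.000j S between n4,n2
  Y(R6) = 0.0005952+0.000j S between n3,n2
  Y(R7) = 0.01101+0.000j S between n1,n4
  Y(C1) = 0.000+0.2130j S between n0,n4
  Y(R8) = 0.001658+0.000j S between n4,n1
  Y(L2) = 0.000-0.005478j S between n4,n3
  Y(R9) = 0.01330+0.000j S between n3,n2
  Y(C2) = 0.000+0.8946j S between n0,n4
  Y(R10) = 0.3922+0.000j S between n4,n0
  Y(R11) = 0.0007634+0.000j S between n0,n1
  Y(R12) = 0.001111+0.000j S between n1,n4
  Y(R13) = 0.3704+0.000j S between n1,n0
  Y(R14) = 0.0002857+0.000j S between n0,n4
  V1: constraint V(n4)−V(n1) = 31.6
Assemble and solve the 5×5 MNA system:
  V(n1)=-26.63-7.206j  V(n2)=4.069-6.855j  V(n3)=4.061-6.875j  V(n4)=4.969-7.206j
  i(V1)=-10.45-2.619j

-26.63-7.206j V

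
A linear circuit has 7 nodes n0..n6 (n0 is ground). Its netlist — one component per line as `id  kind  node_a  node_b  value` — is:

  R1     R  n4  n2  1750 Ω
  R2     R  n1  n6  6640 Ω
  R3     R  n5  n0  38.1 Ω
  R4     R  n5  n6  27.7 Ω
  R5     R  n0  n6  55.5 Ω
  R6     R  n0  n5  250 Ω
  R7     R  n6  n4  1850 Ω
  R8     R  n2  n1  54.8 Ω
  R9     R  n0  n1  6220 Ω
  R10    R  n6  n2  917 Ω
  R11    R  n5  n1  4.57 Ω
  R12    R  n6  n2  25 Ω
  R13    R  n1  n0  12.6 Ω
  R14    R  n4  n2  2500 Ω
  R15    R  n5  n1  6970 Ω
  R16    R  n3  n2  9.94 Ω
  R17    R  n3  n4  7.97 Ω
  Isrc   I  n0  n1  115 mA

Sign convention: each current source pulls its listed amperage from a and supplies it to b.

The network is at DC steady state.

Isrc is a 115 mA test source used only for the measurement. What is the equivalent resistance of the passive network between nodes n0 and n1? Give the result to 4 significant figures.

R_eq = 8.552 Ω

Apply KCL at each of the 6 non-ground nodes and solve the resulting linear system.
Node n1: branches {R2, R8, R9, R11, R13, R15, Isrc} → V_1 = 0.9835
Node n2: branches {R1, R8, R10, R12, R14, R16} → V_2 = 0.7440
Node n3: branches {R16, R17} → V_3 = 0.7435
Node n4: branches {R1, R7, R14, R17} → V_4 = 0.7431
Node n5: branches {R3, R4, R6, R11, R15} → V_5 = 0.8356
Node n6: branches {R2, R4, R5, R7, R10, R12} → V_6 = 0.6391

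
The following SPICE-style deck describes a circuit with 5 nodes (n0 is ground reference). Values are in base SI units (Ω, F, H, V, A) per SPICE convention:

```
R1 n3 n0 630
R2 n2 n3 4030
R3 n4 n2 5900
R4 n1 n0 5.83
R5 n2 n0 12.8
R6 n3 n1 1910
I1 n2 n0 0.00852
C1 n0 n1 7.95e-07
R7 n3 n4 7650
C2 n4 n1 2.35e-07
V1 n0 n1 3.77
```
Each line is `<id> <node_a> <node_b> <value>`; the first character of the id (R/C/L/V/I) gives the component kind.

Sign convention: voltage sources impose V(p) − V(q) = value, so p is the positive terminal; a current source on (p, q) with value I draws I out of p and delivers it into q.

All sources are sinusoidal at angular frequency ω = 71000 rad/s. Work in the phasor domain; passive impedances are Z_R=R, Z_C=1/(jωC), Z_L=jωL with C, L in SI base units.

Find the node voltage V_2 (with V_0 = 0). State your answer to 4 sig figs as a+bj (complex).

-0.1198-0.0001366j V

Apply KCL at each of the 4 non-ground nodes and solve the resulting linear system.
Node n1: branches {R4, R6, C1, C2, V1} → V_1 = -3.770+0.000j
Node n2: branches {R2, R3, R5, I1} → V_2 = -0.1198-0.0001366j
Node n3: branches {R1, R2, R6, R7} → V_3 = -1.003-0.003098j
Node n4: branches {R3, R7, C2} → V_4 = -3.769-0.05874j
Source currents: i(V1)=-0.6491-0.2128j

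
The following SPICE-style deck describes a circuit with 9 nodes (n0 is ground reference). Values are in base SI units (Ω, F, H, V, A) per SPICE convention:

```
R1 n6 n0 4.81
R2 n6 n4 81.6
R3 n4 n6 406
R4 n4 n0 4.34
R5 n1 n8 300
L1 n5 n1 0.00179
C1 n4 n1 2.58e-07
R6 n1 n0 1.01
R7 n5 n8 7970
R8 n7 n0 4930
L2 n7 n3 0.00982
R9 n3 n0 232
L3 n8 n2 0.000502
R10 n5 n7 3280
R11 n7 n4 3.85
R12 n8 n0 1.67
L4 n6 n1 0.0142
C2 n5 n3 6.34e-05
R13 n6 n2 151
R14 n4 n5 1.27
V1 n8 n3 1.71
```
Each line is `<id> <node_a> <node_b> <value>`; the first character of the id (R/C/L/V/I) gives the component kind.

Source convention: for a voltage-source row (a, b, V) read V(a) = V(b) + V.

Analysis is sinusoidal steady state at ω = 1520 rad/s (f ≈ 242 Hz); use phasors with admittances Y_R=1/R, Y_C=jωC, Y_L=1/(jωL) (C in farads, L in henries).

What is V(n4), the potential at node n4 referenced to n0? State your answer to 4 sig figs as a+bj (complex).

MNA unknowns: 8 node voltages V₁..V_8 plus 1 source current (V1)
R1: Y=0.2079+0.000j on G[6,0]
R2: Y=0.01225+0.000j on G[6,4]
R3: Y=0.002463+0.000j on G[4,6]
R4: Y=0.2304+0.000j on G[4,0]
R5: Y=0.003333+0.000j on G[1,8]
L1: Y=0.000-0.3675j on G[5,1]
C1: Y=0.000+0.0003922j on G[4,1]
R6: Y=0.9901+0.000j on G[1,0]
R7: Y=0.0001255+0.000j on G[5,8]
R8: Y=0.0002028+0.000j on G[7,0]
L2: Y=0.000-0.06700j on G[7,3]
R9: Y=0.004310+0.000j on G[3,0]
L3: Y=0.000-1.311j on G[8,2]
R10: Y=0.0003049+0.000j on G[5,7]
R11: Y=0.2597+0.000j on G[7,4]
R12: Y=0.5988+0.000j on G[8,0]
L4: Y=0.000-0.04633j on G[6,1]
C2: Y=0.000+0.09637j on G[5,3]
R13: Y=0.006623+0.000j on G[6,2]
R14: Y=0.7874+0.000j on G[4,5]
V1: row V8−V3=1.71, i_V1 at 8,3
solve → V1=-0.05234-0.04725j, V2=0.08700+0.09182j, V3=-1.623+0.09229j, V4=0.03620-0.04689j, V5=0.07052-0.1966j, V6=-0.006511+0.008905j, V7=-0.03330+0.3623j, V8=0.08658+0.09229j
aux → i_V1=-0.05293-0.05631j

0.03620-0.04689j V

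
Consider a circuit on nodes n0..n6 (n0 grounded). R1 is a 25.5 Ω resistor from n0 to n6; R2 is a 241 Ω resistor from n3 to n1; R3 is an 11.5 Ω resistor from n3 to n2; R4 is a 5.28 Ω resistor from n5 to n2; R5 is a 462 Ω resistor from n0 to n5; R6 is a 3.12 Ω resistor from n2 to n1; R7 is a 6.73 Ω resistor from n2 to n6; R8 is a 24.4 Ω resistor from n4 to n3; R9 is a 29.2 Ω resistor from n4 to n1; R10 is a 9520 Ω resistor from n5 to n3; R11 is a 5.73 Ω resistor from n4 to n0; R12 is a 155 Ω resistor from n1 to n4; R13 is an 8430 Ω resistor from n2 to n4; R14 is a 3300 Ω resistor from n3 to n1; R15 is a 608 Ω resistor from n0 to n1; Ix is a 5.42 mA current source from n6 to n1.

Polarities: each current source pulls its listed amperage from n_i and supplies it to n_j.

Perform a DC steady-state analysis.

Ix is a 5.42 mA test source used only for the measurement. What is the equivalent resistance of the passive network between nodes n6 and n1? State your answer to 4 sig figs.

Apply KCL at each of the 6 non-ground nodes and solve the resulting linear system.
Node n1: branches {R2, R6, R9, R12, R14, R15, Ix} → V_1 = 0.02236
Node n2: branches {R3, R4, R6, R7, R13} → V_2 = 0.008012
Node n3: branches {R2, R3, R8, R10, R14} → V_3 = 0.007486
Node n4: branches {R8, R9, R11, R12, R13} → V_4 = 0.004752
Node n5: branches {R4, R5, R10} → V_5 = 0.007921
Node n6: branches {R1, R7, Ix} → V_6 = -0.02252

R_eq = 8.281 Ω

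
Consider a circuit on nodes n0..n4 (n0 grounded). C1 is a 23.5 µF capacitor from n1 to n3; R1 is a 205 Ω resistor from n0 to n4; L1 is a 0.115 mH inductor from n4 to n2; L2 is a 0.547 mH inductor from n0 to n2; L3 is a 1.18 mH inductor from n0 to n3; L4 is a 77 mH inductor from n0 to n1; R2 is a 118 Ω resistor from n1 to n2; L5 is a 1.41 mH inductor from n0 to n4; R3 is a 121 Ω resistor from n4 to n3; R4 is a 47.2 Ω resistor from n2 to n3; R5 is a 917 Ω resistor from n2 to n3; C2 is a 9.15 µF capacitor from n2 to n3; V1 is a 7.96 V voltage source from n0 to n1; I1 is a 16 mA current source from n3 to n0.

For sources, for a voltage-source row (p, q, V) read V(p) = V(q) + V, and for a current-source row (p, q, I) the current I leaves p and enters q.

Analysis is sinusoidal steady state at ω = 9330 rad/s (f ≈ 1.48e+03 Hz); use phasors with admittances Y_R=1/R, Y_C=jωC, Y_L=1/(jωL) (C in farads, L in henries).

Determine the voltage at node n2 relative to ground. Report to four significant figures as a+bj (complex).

3.205-1.353j V

Element admittances at ω=9330 rad/s:
  Y(C1) = 0.000+0.2193j S between n1,n3
  Y(R1) = 0.004878+0.000j S between n0,n4
  Y(L1) = 0.000-0.9320j S between n4,n2
  Y(L2) = 0.000-0.1959j S between n0,n2
  Y(L3) = 0.000-0.09083j S between n0,n3
  Y(L4) = 0.000-0.001392j S between n0,n1
  Y(R2) = 0.008475+0.000j S between n1,n2
  Y(L5) = 0.000-0.07601j S between n0,n4
  Y(R3) = 0.008264+0.000j S between n4,n3
  Y(R4) = 0.02119+0.000j S between n2,n3
  Y(R5) = 0.001091+0.000j S between n2,n3
  Y(C2) = 0.000+0.08537j S between n2,n3
  V1: constraint V(n0)−V(n1) = 7.96
  I1: injects 0.016 A into n0 (from n3)
Assemble and solve the 5×5 MNA system:
  V(n1)=-7.960+0.000j  V(n2)=3.205-1.353j  V(n3)=-6.807-1.886j  V(n4)=2.961-1.345j
  i(V1)=-0.5082-0.2302j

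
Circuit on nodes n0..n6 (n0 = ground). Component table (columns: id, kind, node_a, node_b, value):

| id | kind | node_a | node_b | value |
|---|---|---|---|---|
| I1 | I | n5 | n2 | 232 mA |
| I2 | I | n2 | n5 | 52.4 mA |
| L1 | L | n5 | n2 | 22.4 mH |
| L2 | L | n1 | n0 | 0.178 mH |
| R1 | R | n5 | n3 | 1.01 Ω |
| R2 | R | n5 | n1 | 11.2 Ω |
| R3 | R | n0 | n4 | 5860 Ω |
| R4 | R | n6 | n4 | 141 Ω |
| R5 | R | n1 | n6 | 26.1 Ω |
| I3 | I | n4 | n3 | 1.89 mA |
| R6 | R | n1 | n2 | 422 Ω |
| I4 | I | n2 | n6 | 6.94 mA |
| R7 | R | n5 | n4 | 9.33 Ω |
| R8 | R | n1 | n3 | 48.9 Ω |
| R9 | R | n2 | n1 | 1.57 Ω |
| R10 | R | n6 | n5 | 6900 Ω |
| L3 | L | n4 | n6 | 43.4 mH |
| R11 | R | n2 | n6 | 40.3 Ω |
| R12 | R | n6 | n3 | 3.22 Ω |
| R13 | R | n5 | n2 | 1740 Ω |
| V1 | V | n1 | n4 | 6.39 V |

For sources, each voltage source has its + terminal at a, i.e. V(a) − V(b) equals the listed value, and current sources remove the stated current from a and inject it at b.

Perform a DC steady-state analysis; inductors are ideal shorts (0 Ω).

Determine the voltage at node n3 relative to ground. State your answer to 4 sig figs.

-3.080 V

MNA unknowns: 6 node voltages V₁..V_6 plus 4 source currents (L1, L2, L3, V1)
I1: z[5]−=0.232, z[2]+=0.232
I2: z[2]−=0.0524, z[5]+=0.0524
L1: row V5−V2=0, i_L1 at 5,2
L2: row V1−V0=0, i_L2 at 1,0
R1: Y=0.9901 on G[5,3]
R2: Y=0.08929 on G[5,1]
R3: Y=0.0001706 on G[0,4]
R4: Y=0.007092 on G[6,4]
R5: Y=0.03831 on G[1,6]
I3: z[4]−=0.00189, z[3]+=0.00189
R6: Y=0.002370 on G[1,2]
I4: z[2]−=0.00694, z[6]+=0.00694
R7: Y=0.1072 on G[5,4]
R8: Y=0.02045 on G[1,3]
R9: Y=0.6369 on G[2,1]
R10: Y=0.0001449 on G[6,5]
L3: row V4−V6=0, i_L3 at 4,6
R11: Y=0.02481 on G[2,6]
R12: Y=0.3106 on G[6,3]
R13: Y=0.0005747 on G[5,2]
V1: row V1−V4=6.39, i_V1 at 1,4
solve → V1=0.000, V2=-2.108, V3=-3.080, V4=-6.390, V5=-2.108, V6=-6.390
aux → i_L1=-1.414, i_L2=0.001090, i_L3=-1.386, i_V1=-1.845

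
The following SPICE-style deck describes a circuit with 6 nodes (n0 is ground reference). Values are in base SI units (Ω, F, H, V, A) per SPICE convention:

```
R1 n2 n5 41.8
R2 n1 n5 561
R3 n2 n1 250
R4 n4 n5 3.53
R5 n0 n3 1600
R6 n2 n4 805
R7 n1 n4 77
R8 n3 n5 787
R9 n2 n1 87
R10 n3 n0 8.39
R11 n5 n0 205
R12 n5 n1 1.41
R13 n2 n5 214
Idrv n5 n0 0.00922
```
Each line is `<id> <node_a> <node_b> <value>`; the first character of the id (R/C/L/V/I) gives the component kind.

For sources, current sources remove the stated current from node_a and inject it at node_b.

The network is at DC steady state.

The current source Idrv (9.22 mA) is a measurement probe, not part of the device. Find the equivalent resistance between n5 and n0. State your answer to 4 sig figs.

Element admittances at DC:
  Y(R1) = 0.02392 S between n2,n5
  Y(R2) = 0.001783 S between n1,n5
  Y(R3) = 0.004000 S between n2,n1
  Y(R4) = 0.2833 S between n4,n5
  Y(R5) = 0.0006250 S between n0,n3
  Y(R6) = 0.001242 S between n2,n4
  Y(R7) = 0.01299 S between n1,n4
  Y(R8) = 0.001271 S between n3,n5
  Y(R9) = 0.01149 S between n2,n1
  Y(R10) = 0.1192 S between n3,n0
  Y(R11) = 0.004878 S between n5,n0
  Y(R12) = 0.7092 S between n5,n1
  Y(R13) = 0.004673 S between n2,n5
  Idrv: injects 0.00922 A into n0 (from n5)
Assemble and solve the 5×5 MNA system:
  V(n1)=-1.503  V(n2)=-1.503  V(n3)=-0.01577  V(n4)=-1.503  V(n5)=-1.503

R_eq = 163.0 Ω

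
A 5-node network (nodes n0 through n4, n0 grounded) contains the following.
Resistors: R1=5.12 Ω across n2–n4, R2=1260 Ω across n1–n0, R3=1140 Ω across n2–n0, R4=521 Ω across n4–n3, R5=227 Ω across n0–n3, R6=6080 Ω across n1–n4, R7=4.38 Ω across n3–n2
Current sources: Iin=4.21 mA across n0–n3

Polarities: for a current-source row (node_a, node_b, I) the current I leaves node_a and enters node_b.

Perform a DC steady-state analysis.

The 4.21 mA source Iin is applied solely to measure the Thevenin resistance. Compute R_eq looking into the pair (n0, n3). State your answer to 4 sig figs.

MNA unknowns: 4 node voltages V₁..V_4
R1: Y=0.1953 on G[2,4]
R2: Y=0.0007937 on G[1,0]
R3: Y=0.0008772 on G[2,0]
R4: Y=0.001919 on G[4,3]
R5: Y=0.004405 on G[0,3]
R6: Y=0.0001645 on G[1,4]
R7: Y=0.2283 on G[3,2]
Iin: z[0]−=0.00421, z[3]+=0.00421
solve → V1=0.1328, V2=0.7742, V3=0.7776, V4=0.7737

R_eq = 184.7 Ω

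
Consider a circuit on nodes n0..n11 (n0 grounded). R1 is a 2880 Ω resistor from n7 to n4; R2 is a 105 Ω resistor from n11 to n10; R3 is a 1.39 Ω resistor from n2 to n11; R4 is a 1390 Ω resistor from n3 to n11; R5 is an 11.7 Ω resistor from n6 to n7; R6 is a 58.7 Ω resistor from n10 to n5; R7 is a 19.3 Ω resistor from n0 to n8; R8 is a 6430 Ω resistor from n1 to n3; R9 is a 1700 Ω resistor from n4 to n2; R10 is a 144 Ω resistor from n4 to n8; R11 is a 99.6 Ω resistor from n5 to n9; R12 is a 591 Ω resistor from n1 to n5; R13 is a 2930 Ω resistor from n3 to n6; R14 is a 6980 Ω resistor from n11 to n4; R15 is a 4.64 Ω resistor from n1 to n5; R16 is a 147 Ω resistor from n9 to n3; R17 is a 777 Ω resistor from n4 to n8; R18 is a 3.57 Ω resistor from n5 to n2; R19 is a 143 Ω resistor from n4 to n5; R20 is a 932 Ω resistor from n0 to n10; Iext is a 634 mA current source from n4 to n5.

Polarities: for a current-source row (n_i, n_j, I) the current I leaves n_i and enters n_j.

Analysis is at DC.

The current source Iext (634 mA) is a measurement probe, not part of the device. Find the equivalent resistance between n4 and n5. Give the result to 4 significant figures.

Element admittances at DC:
  Y(R1) = 0.0003472 S between n7,n4
  Y(R2) = 0.009524 S between n11,n10
  Y(R3) = 0.7194 S between n2,n11
  Y(R4) = 0.0007194 S between n3,n11
  Y(R5) = 0.08547 S between n6,n7
  Y(R6) = 0.01704 S between n10,n5
  Y(R7) = 0.05181 S between n0,n8
  Y(R8) = 0.0001555 S between n1,n3
  Y(R9) = 0.0005882 S between n4,n2
  Y(R10) = 0.006944 S between n4,n8
  Y(R11) = 0.01004 S between n5,n9
  Y(R12) = 0.001692 S between n1,n5
  Y(R13) = 0.0003413 S between n3,n6
  Y(R14) = 0.0001433 S between n11,n4
  Y(R15) = 0.2155 S between n1,n5
  Y(R16) = 0.006803 S between n9,n3
  Y(R17) = 0.001287 S between n4,n8
  Y(R18) = 0.2801 S between n5,n2
  Y(R19) = 0.006993 S between n4,n5
  Y(R20) = 0.001073 S between n0,n10
  Iext: injects 0.634 A into n5 (from n4)
Assemble and solve the 11×11 MNA system:
  V(n1)=63.02  V(n2)=62.75  V(n3)=60.55  V(n4)=-9.134  V(n5)=63.02  V(n6)=25.48  V(n7)=25.34  V(n8)=-1.252  V(n9)=62.02  V(n10)=60.46  V(n11)=62.71

R_eq = 113.8 Ω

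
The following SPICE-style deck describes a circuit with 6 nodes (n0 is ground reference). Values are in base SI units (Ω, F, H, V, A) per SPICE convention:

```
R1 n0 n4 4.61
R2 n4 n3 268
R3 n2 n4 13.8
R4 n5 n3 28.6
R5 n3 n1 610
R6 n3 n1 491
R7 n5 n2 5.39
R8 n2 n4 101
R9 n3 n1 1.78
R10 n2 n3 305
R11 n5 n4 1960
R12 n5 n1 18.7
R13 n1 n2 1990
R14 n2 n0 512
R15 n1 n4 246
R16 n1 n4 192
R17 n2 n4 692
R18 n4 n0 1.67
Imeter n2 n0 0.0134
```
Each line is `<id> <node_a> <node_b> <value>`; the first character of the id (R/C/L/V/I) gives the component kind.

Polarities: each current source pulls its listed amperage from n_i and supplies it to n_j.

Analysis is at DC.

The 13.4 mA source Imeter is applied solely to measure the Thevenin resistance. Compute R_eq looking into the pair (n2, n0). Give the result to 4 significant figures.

R_eq = 11.48 Ω

MNA unknowns: 5 node voltages V₁..V_5
R1: Y=0.2169 on G[0,4]
R2: Y=0.003731 on G[4,3]
R3: Y=0.07246 on G[2,4]
R4: Y=0.03497 on G[5,3]
R5: Y=0.001639 on G[3,1]
R6: Y=0.002037 on G[3,1]
R7: Y=0.1855 on G[5,2]
R8: Y=0.009901 on G[2,4]
R9: Y=0.5618 on G[3,1]
R10: Y=0.003279 on G[2,3]
R11: Y=0.0005102 on G[5,4]
R12: Y=0.05348 on G[5,1]
R13: Y=0.0005025 on G[1,2]
R14: Y=0.001953 on G[2,0]
R15: Y=0.004065 on G[1,4]
R16: Y=0.005208 on G[1,4]
R17: Y=0.001445 on G[2,4]
R18: Y=0.5988 on G[4,0]
Imeter: z[2]−=0.0134, z[0]+=0.0134
solve → V1=-0.1301, V2=-0.1539, V3=-0.1304, V4=-0.01606, V5=-0.1460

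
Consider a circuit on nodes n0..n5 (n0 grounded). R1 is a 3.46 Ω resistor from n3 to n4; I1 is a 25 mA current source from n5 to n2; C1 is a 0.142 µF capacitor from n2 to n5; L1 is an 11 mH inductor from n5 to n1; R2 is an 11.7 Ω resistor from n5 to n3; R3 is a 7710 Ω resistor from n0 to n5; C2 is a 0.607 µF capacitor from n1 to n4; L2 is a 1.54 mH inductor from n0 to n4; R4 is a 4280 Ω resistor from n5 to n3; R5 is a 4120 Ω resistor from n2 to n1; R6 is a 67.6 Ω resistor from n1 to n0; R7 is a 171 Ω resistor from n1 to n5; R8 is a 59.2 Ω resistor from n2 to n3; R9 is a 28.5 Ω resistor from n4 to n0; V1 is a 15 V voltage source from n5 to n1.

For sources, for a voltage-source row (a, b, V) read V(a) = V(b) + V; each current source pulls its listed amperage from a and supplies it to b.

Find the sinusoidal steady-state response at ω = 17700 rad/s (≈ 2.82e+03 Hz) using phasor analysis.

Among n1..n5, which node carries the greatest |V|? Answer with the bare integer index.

1

MNA unknowns: 5 node voltages V₁..V_5 plus 1 source current (V1)
R1: Y=0.2890+0.000j on G[3,4]
I1: z[5]−=0.025, z[2]+=0.025
C1: Y=0.000+0.002513j on G[2,5]
L1: Y=0.000-0.005136j on G[5,1]
R2: Y=0.08547+0.000j on G[5,3]
R3: Y=0.0001297+0.000j on G[0,5]
C2: Y=0.000+0.01074j on G[1,4]
L2: Y=0.000-0.03669j on G[0,4]
R4: Y=0.0002336+0.000j on G[5,3]
R5: Y=0.0002427+0.000j on G[2,1]
R6: Y=0.01479+0.000j on G[1,0]
R7: Y=0.005848+0.000j on G[1,5]
R8: Y=0.01689+0.000j on G[2,3]
R9: Y=0.03509+0.000j on G[4,0]
V1: row V5−V1=15, i_V1 at 5,1
solve → V1=-10.10+2.918j, V2=4.340+1.945j, V3=3.212+1.848j, V4=2.646+1.525j, V5=4.900+2.918j
aux → i_V1=-0.2556-0.01648j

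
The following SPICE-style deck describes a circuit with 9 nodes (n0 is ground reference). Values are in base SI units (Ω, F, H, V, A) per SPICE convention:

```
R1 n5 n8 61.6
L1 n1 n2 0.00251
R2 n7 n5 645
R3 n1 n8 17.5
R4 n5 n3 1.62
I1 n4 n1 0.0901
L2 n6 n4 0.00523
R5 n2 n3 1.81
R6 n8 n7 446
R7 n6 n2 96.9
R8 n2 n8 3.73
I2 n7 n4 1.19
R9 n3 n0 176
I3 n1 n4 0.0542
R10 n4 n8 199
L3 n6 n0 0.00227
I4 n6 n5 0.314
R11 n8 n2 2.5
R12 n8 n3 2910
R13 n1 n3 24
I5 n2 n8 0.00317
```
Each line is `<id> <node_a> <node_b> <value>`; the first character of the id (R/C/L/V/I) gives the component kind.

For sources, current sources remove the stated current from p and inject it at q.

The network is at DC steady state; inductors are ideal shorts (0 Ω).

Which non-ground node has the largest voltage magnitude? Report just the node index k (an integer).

Apply KCL at each of the 8 non-ground nodes and solve the resulting linear system.
Node n1: branches {L1, R3, I1, I3, R13} → V_1 = -39.81
Node n2: branches {L1, R5, R7, R8, R11, I5} → V_2 = -39.81
Node n3: branches {R4, R5, R9, R12, R13} → V_3 = -39.74
Node n4: branches {I1, L2, I2, I3, R10} → V_4 = 0.000
Node n5: branches {R1, R2, R4, I4} → V_5 = -40.03
Node n6: branches {L2, R7, L3, I4} → V_6 = 0.000
Node n7: branches {R2, R6, I2} → V_7 = -354.1
Node n8: branches {R1, R3, R6, R8, R10, R11, R12, I5} → V_8 = -40.49
Source currents: i(L1)=0.0005565, i(L2)=-0.9506, i(L3)=0.2258

7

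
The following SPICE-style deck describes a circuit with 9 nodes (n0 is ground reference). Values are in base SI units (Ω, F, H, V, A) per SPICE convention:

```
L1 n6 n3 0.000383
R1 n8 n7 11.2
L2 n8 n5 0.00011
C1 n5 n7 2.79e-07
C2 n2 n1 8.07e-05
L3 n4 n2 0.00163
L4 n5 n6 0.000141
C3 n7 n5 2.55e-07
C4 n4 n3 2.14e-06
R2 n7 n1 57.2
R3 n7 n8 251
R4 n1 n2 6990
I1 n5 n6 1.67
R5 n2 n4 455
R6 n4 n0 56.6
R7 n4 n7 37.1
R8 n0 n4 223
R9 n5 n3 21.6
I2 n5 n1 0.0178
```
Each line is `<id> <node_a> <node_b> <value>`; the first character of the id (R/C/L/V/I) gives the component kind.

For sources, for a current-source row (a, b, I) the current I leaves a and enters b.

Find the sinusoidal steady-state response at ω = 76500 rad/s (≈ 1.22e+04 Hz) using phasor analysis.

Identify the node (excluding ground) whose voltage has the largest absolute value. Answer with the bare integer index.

MNA unknowns: 8 node voltages V₁..V_8
L1: Y=0.000-0.03413j on G[6,3]
R1: Y=0.08929+0.000j on G[8,7]
L2: Y=0.000-0.1188j on G[8,5]
C1: Y=0.000+0.02134j on G[5,7]
C2: Y=0.000+6.174j on G[2,1]
L3: Y=0.000-0.008020j on G[4,2]
L4: Y=0.000-0.09271j on G[5,6]
C3: Y=0.000+0.01951j on G[7,5]
C4: Y=0.000+0.1637j on G[4,3]
R2: Y=0.01748+0.000j on G[7,1]
R3: Y=0.003984+0.000j on G[7,8]
R4: Y=0.0001431+0.000j on G[1,2]
I1: z[5]−=1.67, z[6]+=1.67
R5: Y=0.002198+0.000j on G[2,4]
R6: Y=0.01767+0.000j on G[4,0]
R7: Y=0.02695+0.000j on G[4,7]
R8: Y=0.004484+0.000j on G[0,4]
R9: Y=0.04630+0.000j on G[5,3]
I2: z[5]−=0.0178, z[1]+=0.0178
solve → V1=-1.286-2.251j, V2=-1.287-2.254j, V3=0.2873-0.7040j, V4=0.000+0.000j, V5=-5.730-2.931j, V6=-4.111+10.83j, V7=-3.500-1.944j, V8=-5.359-1.472j

6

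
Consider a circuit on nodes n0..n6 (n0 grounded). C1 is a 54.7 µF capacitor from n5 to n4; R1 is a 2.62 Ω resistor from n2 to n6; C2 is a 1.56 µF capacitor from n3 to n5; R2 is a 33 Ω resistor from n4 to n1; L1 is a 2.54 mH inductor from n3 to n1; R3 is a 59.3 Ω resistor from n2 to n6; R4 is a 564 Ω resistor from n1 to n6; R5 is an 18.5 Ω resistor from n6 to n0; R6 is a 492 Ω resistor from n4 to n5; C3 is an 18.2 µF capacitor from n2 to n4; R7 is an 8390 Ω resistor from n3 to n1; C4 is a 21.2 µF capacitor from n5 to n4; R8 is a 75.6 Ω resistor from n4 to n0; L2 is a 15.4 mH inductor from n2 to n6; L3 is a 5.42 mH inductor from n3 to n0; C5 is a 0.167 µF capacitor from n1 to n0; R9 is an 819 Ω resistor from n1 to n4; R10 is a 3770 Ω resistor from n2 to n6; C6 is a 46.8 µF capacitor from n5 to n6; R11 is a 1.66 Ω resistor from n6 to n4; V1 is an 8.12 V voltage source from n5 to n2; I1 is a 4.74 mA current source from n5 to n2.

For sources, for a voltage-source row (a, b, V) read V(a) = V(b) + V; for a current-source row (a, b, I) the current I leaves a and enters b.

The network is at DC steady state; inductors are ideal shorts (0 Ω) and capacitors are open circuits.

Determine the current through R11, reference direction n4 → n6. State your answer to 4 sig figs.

0.01580 A

Element admittances at DC:
  Y(C1) = 0.000 S between n5,n4
  Y(R1) = 0.3817 S between n2,n6
  Y(C2) = 0.000 S between n3,n5
  Y(R2) = 0.03030 S between n4,n1
  L1: short n3↔n1 (DC inductor)
  Y(R3) = 0.01686 S between n2,n6
  Y(R4) = 0.001773 S between n1,n6
  Y(R5) = 0.05405 S between n6,n0
  Y(R6) = 0.002033 S between n4,n5
  Y(C3) = 0.000 S between n2,n4
  Y(R7) = 0.0001192 S between n3,n1
  Y(C4) = 0.000 S between n5,n4
  Y(R8) = 0.01323 S between n4,n0
  L2: short n2↔n6 (DC inductor)
  L3: short n3↔n0 (DC inductor)
  Y(C5) = 0.000 S between n1,n0
  Y(R9) = 0.001221 S between n1,n4
  Y(R10) = 0.0002653 S between n2,n6
  Y(C6) = 0.000 S between n5,n6
  Y(R11) = 0.6024 S between n6,n4
  V1: constraint V(n5)−V(n2) = 8.12
  I1: injects 0.00474 A into n2 (from n5)
Assemble and solve the 10×10 MNA system:
  V(n1)=0.000  V(n2)=-0.01167  V(n3)=0.000  V(n4)=0.01456  V(n5)=8.108  V(n6)=-0.01167
  i(L1)=-0.0004382  i(L2)=-0.01645  i(L3)=0.0004382  i(V1)=-0.02119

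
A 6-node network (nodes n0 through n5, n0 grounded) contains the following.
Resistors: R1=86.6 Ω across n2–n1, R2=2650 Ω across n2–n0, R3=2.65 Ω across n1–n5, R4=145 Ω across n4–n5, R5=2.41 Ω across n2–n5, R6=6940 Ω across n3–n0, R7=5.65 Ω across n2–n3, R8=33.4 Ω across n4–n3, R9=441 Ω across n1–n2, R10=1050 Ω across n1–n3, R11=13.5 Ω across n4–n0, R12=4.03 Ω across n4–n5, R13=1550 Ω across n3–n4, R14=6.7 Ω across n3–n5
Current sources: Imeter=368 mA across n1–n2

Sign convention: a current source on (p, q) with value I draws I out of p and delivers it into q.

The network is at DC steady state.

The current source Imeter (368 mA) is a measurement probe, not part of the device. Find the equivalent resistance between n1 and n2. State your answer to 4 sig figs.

R_eq = 4.345 Ω

Element admittances at DC:
  Y(R1) = 0.01155 S between n2,n1
  Y(R2) = 0.0003774 S between n2,n0
  Y(R3) = 0.3774 S between n1,n5
  Y(R4) = 0.006897 S between n4,n5
  Y(R5) = 0.4149 S between n2,n5
  Y(R6) = 0.0001441 S between n3,n0
  Y(R7) = 0.1770 S between n2,n3
  Y(R8) = 0.02994 S between n4,n3
  Y(R9) = 0.002268 S between n1,n2
  Y(R10) = 0.0009524 S between n1,n3
  Y(R11) = 0.07407 S between n4,n0
  Y(R12) = 0.2481 S between n4,n5
  Y(R13) = 0.0006452 S between n3,n4
  Y(R14) = 0.1493 S between n3,n5
  Imeter: injects 0.368 A into n2 (from n1)
Assemble and solve the 5×5 MNA system:
  V(n1)=-0.9547  V(n2)=0.6443  V(n3)=0.2985  V(n4)=-0.003863  V(n5)=-0.04125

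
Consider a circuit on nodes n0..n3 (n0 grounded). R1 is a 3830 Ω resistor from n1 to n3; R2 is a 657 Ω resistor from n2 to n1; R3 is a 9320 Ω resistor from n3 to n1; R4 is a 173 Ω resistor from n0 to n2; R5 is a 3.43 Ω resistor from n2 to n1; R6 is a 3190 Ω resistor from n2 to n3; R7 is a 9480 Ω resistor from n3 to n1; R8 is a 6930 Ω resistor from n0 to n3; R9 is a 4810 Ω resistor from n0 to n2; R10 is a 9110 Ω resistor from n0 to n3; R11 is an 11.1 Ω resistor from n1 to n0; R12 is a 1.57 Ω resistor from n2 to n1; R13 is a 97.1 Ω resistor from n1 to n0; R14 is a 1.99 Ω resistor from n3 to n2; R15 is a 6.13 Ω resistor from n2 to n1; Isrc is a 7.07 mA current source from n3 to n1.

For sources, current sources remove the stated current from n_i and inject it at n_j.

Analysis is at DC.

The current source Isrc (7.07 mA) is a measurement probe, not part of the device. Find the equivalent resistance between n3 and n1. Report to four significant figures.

Apply KCL at each of the 3 non-ground nodes and solve the resulting linear system.
Node n1: branches {R1, R2, R3, R5, R7, R11, R12, R13, R15, Isrc} → V_1 = 0.0004093
Node n2: branches {R2, R4, R5, R6, R9, R12, R14, R15} → V_2 = -0.006012
Node n3: branches {R1, R3, R6, R7, R8, R10, R14, Isrc} → V_3 = -0.02004

R_eq = 2.893 Ω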